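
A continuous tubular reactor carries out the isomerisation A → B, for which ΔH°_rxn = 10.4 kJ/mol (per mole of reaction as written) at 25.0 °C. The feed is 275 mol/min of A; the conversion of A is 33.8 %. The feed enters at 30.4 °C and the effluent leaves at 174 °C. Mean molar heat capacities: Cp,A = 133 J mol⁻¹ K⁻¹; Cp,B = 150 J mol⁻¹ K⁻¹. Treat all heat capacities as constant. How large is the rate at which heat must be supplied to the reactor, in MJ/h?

Q_in = 387 MJ/h

Extent of reaction ξ = 0.338 × 275 = 92.95 mol/min
Reaction term: ξ·ΔH°_rxn = 92.95 × 10.4 = 966.68 kJ/min
Sensible, feed 30.4→25 °C: -197.5 kJ/min
Outlet flows (mol/min): A 182.05, B 92.95
Sensible, products 25→174 °C: 5685.1 kJ/min
Q = ΔH = 6454.3 kJ/min = 107.57 kW
Heat supplied = 387.26 MJ/h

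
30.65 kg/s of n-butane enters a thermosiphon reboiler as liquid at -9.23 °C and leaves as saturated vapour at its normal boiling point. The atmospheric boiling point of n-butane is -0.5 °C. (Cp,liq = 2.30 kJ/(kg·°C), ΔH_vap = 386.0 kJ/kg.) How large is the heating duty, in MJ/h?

liquid -9.23→-0.5 °C: 20.079 kJ/kg
vaporisation at -0.5 °C: 386 kJ/kg
Δh = 20.079 + 386 = 406.08 kJ/kg
Q = ṁ·Δh = 30.65 kg/s × 406.08 kJ/kg = 12446 kJ/s
|Q| = 12446 kW = 44807 MJ/h

Q = 44800 MJ/h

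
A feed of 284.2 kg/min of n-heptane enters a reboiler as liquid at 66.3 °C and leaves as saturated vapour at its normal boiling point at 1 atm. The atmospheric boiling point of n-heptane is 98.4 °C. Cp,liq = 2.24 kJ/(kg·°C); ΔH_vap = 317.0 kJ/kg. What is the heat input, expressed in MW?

Q = 1.84 MW

liquid 66.3→98.4 °C: 71.904 kJ/kg
vaporisation at 98.4 °C: 317 kJ/kg
Δh = 71.904 + 317 = 388.9 kJ/kg
Q = ṁ·Δh = 284.2 kg/min × 388.9 kJ/kg = 110530 kJ/min
|Q| = 1842.1 kW = 1.8421 MW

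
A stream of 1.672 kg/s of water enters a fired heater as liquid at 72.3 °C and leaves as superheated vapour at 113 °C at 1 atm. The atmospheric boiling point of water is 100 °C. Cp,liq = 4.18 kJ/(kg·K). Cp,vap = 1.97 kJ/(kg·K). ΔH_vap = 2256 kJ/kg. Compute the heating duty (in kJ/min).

Q = 241000 kJ/min

liquid 72.3→100 °C: 115.79 kJ/kg
vaporisation at 100 °C: 2256 kJ/kg
vapour 100→113 °C: 25.61 kJ/kg
Δh = 115.79 + 2256 + 25.61 = 2397.4 kJ/kg
Q = ṁ·Δh = 1.672 kg/s × 2397.4 kJ/kg = 4008.4 kJ/s
|Q| = 4008.4 kW = 240510 kJ/min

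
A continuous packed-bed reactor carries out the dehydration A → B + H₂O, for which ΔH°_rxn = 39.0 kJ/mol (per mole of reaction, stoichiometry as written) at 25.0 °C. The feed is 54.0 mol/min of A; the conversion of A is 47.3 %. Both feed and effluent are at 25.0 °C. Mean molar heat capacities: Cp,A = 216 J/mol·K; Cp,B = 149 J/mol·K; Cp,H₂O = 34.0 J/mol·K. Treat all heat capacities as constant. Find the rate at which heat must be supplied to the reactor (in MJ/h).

Q_in = 59.8 MJ/h

Extent of reaction ξ = 0.473 × 54.0 = 25.542 mol/min
Reaction term: ξ·ΔH°_rxn = 25.542 × 39.0 = 996.14 kJ/min
Q = ΔH = 996.14 kJ/min = 16.602 kW
Heat supplied = 59.768 MJ/h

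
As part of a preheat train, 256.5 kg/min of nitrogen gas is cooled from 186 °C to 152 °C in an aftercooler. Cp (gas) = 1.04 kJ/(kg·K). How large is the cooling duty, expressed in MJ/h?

Q = ṁ·Cp·ΔT = 256.5 × 1.04 × (152 − 186) = -9069.8 kJ/min
Converting: 9069.8 / 60 s = 151.16 kW
Cooling duty = 544.19 MJ/h

Q_c = 544 MJ/h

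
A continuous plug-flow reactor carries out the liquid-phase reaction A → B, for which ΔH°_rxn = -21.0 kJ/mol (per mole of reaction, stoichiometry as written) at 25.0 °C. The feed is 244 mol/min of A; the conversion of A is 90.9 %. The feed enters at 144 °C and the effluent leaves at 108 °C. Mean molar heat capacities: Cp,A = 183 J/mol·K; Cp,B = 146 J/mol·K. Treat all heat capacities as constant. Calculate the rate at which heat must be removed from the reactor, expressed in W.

Extent of reaction ξ = 0.909 × 244 = 221.8 mol/min
Reaction term: ξ·ΔH°_rxn = 221.8 × -21.0 = -4657.7 kJ/min
Sensible, feed 144→25 °C: -5313.6 kJ/min
Outlet flows (mol/min): A 22.204, B 221.8
Sensible, products 25→108 °C: 3025 kJ/min
Q = ΔH = -6946.3 kJ/min = -115.77 kW
Heat removed = 115770 W

Q_out = 116000 W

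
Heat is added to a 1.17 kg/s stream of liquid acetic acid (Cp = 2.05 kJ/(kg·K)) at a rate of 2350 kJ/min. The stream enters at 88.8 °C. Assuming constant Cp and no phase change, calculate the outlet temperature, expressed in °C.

Q = 2350 kJ/min = 39.167 kJ/s
ΔT = Q/(ṁ·Cp) = 39.167/(1.17×2.05) = 16.33 K
T_out = 88.8 + 16.33 = 105.13 °C

T_out = 105 °C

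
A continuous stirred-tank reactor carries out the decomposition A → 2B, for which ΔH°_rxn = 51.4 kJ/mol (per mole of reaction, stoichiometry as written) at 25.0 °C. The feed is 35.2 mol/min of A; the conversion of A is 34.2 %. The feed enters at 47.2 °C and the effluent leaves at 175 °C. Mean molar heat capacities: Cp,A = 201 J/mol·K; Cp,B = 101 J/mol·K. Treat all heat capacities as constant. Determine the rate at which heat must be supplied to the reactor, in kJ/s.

Q_in = 25.4 kJ/s

Extent of reaction ξ = 0.342 × 35.2 = 12.038 mol/min
Reaction term: ξ·ΔH°_rxn = 12.038 × 51.4 = 618.77 kJ/min
Sensible, feed 47.2→25 °C: -157.07 kJ/min
Outlet flows (mol/min): A 23.162, B 24.077
Sensible, products 25→175 °C: 1063.1 kJ/min
Q = ΔH = 1524.8 kJ/min = 25.413 kW
Heat supplied = 25.413 kJ/s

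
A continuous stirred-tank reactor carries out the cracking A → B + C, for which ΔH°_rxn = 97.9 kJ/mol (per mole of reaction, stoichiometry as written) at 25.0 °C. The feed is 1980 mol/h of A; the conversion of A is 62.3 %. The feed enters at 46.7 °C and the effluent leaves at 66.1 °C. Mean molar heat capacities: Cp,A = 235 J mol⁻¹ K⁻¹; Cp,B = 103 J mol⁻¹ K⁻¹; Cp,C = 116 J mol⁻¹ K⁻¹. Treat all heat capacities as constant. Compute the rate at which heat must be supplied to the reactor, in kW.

Extent of reaction ξ = 0.623 × 1980 = 1233.5 mol/h
Reaction term: ξ·ΔH°_rxn = 1233.5 × 97.9 = 120760 kJ/h
Sensible, feed 46.7→25 °C: -10097 kJ/h
Outlet flows (mol/h): A 746.46, B 1233.5, C 1233.5
Sensible, products 25→66.1 °C: 18313 kJ/h
Q = ΔH = 128980 kJ/h = 35.828 kW
Heat supplied = 35.828 kW

Q_in = 35.8 kW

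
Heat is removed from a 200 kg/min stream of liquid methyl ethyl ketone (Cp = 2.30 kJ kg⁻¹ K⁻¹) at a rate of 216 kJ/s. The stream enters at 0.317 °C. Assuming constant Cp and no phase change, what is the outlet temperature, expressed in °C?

T_out = -27.9 °C

Q = 216 kJ/s = 12960 kJ/min
ΔT = Q/(ṁ·Cp) = 12960/(200×2.30) = 28.174 K
T_out = 0.317 − 28.174 = -27.857 °C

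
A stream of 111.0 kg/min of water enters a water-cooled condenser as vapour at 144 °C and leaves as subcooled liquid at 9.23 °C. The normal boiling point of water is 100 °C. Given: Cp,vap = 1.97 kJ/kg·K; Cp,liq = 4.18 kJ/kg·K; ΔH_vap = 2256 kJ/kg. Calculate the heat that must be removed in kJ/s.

Q_c = 5040 kJ/s

vapour 144→100 °C: -86.68 kJ/kg
condensation at 100 °C: -2256 kJ/kg
liquid 100→9.23 °C: -379.42 kJ/kg
Δh = -86.68 + -2256 + -379.42 = -2722.1 kJ/kg
Q = ṁ·Δh = 111.0 kg/min × -2722.1 kJ/kg = -302150 kJ/min
|Q| = 5035.9 kW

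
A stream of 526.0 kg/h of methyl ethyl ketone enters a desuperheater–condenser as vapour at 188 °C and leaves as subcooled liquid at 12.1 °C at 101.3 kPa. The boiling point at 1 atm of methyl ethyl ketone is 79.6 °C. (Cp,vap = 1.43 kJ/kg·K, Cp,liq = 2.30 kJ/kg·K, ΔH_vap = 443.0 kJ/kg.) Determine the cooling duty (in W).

vapour 188→79.6 °C: -155.01 kJ/kg
condensation at 79.6 °C: -443 kJ/kg
liquid 79.6→12.1 °C: -155.25 kJ/kg
Δh = -155.01 + -443 + -155.25 = -753.26 kJ/kg
Q = ṁ·Δh = 526.0 kg/h × -753.26 kJ/kg = -396220 kJ/h
|Q| = 110.06 kW = 110060 W

Q_c = 110000 W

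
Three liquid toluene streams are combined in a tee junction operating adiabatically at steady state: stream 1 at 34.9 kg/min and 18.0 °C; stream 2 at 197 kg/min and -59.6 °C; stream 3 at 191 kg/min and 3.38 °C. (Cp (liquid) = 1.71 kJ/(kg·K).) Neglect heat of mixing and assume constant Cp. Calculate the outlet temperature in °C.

T_out = -24.8 °C

No heat crosses the boundary, so H_out = H_in.
T_out = Σ ṁᵢCp,ᵢTᵢ / Σ ṁᵢCp,ᵢ
      = -17899 / 723.16 = -24.752 °C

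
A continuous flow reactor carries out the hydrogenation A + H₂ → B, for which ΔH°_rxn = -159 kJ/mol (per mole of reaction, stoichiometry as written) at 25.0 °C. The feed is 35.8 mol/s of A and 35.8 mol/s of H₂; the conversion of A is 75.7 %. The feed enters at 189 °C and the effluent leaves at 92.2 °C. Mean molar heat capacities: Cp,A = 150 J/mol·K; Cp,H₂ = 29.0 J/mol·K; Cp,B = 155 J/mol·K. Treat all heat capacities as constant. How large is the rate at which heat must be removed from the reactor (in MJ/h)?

Extent of reaction ξ = 0.757 × 35.8 = 27.101 mol/s
Reaction term: ξ·ΔH°_rxn = 27.101 × -159 = -4309 kJ/s
Sensible, feed 189→25 °C: -1050.9 kJ/s
Outlet flows (mol/s): A 8.6994, H₂ 8.6994, B 27.101
Sensible, products 25→92.2 °C: 386.92 kJ/s
Q = ΔH = -4973 kJ/s = -4973 kW
Heat removed = 17903 MJ/h

Q_out = 17900 MJ/h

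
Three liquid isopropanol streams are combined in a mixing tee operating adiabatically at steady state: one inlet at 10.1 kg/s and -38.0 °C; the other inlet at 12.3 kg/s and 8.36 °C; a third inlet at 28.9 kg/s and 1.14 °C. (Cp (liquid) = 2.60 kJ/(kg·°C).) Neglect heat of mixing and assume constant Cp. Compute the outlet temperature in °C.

Adiabatic, steady state ⇒ Σ ṁᵢCp,ᵢ(T_out − Tᵢ) = 0
Σ ṁᵢCp,ᵢTᵢ = 10.1×2.60×-38.0 + 12.3×2.60×8.36 + 28.9×2.60×1.14 = -644.87
Σ ṁᵢCp,ᵢ = 10.1×2.60 + 12.3×2.60 + 28.9×2.60 = 133.38
T_out = -644.87 / 133.38 = -4.8348 °C

T_out = -4.83 °C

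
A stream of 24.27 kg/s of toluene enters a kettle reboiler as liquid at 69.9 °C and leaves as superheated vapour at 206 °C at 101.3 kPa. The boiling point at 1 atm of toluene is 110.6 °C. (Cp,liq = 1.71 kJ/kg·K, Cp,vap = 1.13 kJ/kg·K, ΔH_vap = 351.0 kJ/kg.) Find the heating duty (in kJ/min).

Q = 769000 kJ/min

liquid 69.9→110.6 °C: 69.597 kJ/kg
vaporisation at 110.6 °C: 351 kJ/kg
vapour 110.6→206 °C: 107.8 kJ/kg
Δh = 69.597 + 351 + 107.8 = 528.4 kJ/kg
Q = ṁ·Δh = 24.27 kg/s × 528.4 kJ/kg = 12824 kJ/s
|Q| = 12824 kW = 769450 kJ/min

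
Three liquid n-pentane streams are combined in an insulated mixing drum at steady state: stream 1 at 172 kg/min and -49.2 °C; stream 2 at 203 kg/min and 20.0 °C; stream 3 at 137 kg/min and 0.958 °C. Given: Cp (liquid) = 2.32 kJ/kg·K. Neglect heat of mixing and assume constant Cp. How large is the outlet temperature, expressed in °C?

Adiabatic, steady state ⇒ Σ ṁᵢCp,ᵢ(T_out − Tᵢ) = 0
Σ ṁᵢCp,ᵢTᵢ = 172×2.32×-49.2 + 203×2.32×20.0 + 137×2.32×0.958 = -9909.1
Σ ṁᵢCp,ᵢ = 172×2.32 + 203×2.32 + 137×2.32 = 1187.8
T_out = -9909.1 / 1187.8 = -8.3421 °C

T_out = -8.34 °C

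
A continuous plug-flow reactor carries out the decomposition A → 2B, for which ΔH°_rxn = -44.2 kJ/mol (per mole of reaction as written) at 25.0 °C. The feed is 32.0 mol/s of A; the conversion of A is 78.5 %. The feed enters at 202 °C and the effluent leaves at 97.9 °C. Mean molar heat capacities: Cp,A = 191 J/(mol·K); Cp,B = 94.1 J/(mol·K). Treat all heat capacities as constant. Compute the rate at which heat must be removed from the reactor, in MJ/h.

Q_out = 6310 MJ/h

Extent of reaction ξ = 0.785 × 32.0 = 25.12 mol/s
Reaction term: ξ·ΔH°_rxn = 25.12 × -44.2 = -1110.3 kJ/s
Sensible, feed 202→25 °C: -1081.8 kJ/s
Outlet flows (mol/s): A 6.88, B 50.24
Sensible, products 25→97.9 °C: 440.44 kJ/s
Q = ΔH = -1751.7 kJ/s = -1751.7 kW
Heat removed = 6306.1 MJ/h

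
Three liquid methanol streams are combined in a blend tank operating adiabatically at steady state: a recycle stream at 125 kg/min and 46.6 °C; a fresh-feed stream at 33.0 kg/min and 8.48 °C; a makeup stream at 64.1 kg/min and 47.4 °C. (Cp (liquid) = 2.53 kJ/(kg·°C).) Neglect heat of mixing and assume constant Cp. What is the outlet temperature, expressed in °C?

T_out = 41.2 °C

Adiabatic, steady state ⇒ Σ ṁᵢCp,ᵢ(T_out − Tᵢ) = 0
Σ ṁᵢCp,ᵢTᵢ = 125×2.53×46.6 + 33.0×2.53×8.48 + 64.1×2.53×47.4 = 23132
Σ ṁᵢCp,ᵢ = 125×2.53 + 33.0×2.53 + 64.1×2.53 = 561.91
T_out = 23132 / 561.91 = 41.167 °C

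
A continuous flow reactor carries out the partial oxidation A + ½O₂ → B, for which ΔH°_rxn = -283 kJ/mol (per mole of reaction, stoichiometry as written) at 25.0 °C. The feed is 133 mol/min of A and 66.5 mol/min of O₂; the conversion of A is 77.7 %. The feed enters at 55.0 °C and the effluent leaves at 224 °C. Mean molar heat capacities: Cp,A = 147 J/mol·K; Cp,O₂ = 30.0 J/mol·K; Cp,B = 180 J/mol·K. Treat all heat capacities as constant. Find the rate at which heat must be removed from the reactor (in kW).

Q_out = 421 kW

Extent of reaction ξ = 0.777 × 133 = 103.34 mol/min
Reaction term: ξ·ΔH°_rxn = 103.34 × -283 = -29246 kJ/min
Sensible, feed 55.0→25 °C: -646.38 kJ/min
Outlet flows (mol/min): A 29.659, O₂ 14.829, B 103.34
Sensible, products 25→224 °C: 4657.8 kJ/min
Q = ΔH = -25234 kJ/min = -420.57 kW
Heat removed = 420.57 kW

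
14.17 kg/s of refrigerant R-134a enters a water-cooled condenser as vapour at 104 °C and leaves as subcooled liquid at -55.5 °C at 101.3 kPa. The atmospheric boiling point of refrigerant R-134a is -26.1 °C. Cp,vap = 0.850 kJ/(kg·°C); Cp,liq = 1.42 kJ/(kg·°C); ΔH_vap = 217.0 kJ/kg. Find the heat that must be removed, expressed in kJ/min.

Q_c = 314000 kJ/min

vapour 104→-26.1 °C: -110.58 kJ/kg
condensation at -26.1 °C: -217 kJ/kg
liquid -26.1→-55.5 °C: -41.748 kJ/kg
Δh = -110.58 + -217 + -41.748 = -369.33 kJ/kg
Q = ṁ·Δh = 14.17 kg/s × -369.33 kJ/kg = -5233.4 kJ/s
|Q| = 5233.4 kW = 314010 kJ/min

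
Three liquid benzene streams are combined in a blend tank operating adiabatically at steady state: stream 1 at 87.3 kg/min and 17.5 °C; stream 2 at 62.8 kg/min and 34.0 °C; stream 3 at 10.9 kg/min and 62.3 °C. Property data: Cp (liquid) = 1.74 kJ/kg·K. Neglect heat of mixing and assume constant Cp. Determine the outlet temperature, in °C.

T_out = 27.0 °C

No heat crosses the boundary, so H_out = H_in.
T_out = Σ ṁᵢCp,ᵢTᵢ / Σ ṁᵢCp,ᵢ
      = 7555.1 / 280.14 = 26.969 °C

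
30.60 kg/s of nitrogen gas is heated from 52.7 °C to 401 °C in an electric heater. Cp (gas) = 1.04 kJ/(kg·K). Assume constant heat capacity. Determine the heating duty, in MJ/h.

Q = 39900 MJ/h

Q = ṁ·Cp·ΔT = 30.60 × 1.04 × (401 − 52.7) = 11084 kJ/s
Heating duty = 39903 MJ/h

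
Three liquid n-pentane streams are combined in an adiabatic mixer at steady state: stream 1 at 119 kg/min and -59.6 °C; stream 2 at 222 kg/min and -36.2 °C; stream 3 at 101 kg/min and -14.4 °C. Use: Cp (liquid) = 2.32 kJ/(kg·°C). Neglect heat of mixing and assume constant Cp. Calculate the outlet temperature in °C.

Energy balance with Q = 0: Σ ṁᵢCp,ᵢ(T_out − Tᵢ) = 0
Σ ṁᵢCp,ᵢTᵢ = 119×2.32×-59.6 + 222×2.32×-36.2 + 101×2.32×-14.4 = -38473
Σ ṁᵢCp,ᵢ = 119×2.32 + 222×2.32 + 101×2.32 = 1025.4
T_out = -38473 / 1025.4 = -37.519 °C

T_out = -37.5 °C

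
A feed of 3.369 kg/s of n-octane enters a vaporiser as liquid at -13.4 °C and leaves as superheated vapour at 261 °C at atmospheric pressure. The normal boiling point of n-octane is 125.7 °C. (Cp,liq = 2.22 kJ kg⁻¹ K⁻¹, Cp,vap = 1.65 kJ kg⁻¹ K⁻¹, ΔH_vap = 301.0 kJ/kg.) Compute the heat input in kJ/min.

Q = 168000 kJ/min

liquid -13.4→125.7 °C: 308.8 kJ/kg
vaporisation at 125.7 °C: 301 kJ/kg
vapour 125.7→261 °C: 223.25 kJ/kg
Δh = 308.8 + 301 + 223.25 = 833.05 kJ/kg
Q = ṁ·Δh = 3.369 kg/s × 833.05 kJ/kg = 2806.5 kJ/s
|Q| = 2806.5 kW = 168390 kJ/min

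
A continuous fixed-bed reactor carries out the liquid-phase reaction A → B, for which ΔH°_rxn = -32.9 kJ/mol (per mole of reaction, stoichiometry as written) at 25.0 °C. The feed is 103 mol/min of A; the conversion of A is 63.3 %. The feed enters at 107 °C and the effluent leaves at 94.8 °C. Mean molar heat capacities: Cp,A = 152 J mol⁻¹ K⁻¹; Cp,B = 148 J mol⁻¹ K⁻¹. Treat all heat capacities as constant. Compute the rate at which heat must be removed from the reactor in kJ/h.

Extent of reaction ξ = 0.633 × 103 = 65.199 mol/min
Reaction term: ξ·ΔH°_rxn = 65.199 × -32.9 = -2145 kJ/min
Sensible, feed 107→25 °C: -1283.8 kJ/min
Outlet flows (mol/min): A 37.801, B 65.199
Sensible, products 25→94.8 °C: 1074.6 kJ/min
Q = ΔH = -2354.3 kJ/min = -39.238 kW
Heat removed = 141260 kJ/h

Q_out = 141000 kJ/h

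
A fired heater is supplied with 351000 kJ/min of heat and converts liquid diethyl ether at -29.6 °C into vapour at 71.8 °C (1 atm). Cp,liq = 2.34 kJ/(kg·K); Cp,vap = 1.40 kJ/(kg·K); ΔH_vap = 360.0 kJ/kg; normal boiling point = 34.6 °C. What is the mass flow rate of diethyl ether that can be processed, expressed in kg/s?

ṁ = 10.4 kg/s

Δh = 2.34×(34.6−-29.6) + 360.0 + 1.40×(71.8−34.6) = 562.31 kJ/kg
Q = 351000 kJ/min = 5850 kJ/s = 5850 kJ/s
ṁ = Q/Δh = 5850 / 562.31 = 10.404 kg/s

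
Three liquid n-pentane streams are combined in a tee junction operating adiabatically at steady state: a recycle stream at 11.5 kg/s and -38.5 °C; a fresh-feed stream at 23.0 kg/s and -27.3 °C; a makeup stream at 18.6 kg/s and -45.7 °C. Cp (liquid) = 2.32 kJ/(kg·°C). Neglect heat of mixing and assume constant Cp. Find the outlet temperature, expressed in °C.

Adiabatic, steady state ⇒ Σ ṁᵢCp,ᵢ(T_out − Tᵢ) = 0
T_out = Σ ṁᵢCp,ᵢTᵢ / Σ ṁᵢCp,ᵢ
      = -4456 / 123.19 = -36.171 °C

T_out = -36.2 °C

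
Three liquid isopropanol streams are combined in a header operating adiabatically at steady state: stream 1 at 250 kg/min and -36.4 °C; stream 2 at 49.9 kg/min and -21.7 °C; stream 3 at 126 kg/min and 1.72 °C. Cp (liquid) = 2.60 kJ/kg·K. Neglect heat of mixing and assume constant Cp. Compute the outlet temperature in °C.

T_out = -23.4 °C

Adiabatic, steady state ⇒ Σ ṁᵢCp,ᵢ(T_out − Tᵢ) = 0
Σ ṁᵢCp,ᵢTᵢ = 250×2.60×-36.4 + 49.9×2.60×-21.7 + 126×2.60×1.72 = -25912
Σ ṁᵢCp,ᵢ = 250×2.60 + 49.9×2.60 + 126×2.60 = 1107.3
T_out = -25912 / 1107.3 = -23.4 °C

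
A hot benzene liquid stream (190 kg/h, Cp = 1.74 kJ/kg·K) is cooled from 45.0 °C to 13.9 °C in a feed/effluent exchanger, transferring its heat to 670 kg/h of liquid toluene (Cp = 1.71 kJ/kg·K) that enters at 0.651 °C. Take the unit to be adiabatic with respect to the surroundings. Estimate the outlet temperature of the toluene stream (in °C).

Heat released by hot stream: Q = 190 × 1.74 × (45.0 − 13.9) = 10282 kJ/h
Energy balance on cold side (adiabatic exchanger): Q = ṁ_c·Cp_c·(T_c,out − T_c,in)
T_c,out = 0.651 + 10282/(670 × 1.71) = 9.6251 °C

T_c,out = 9.63 °C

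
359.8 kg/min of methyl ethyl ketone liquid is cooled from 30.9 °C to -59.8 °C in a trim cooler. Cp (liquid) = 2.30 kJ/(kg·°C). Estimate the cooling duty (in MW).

Q_c = 1.25 MW

Q = ṁ·Cp·ΔT = 359.8 × 2.30 × (-59.8 − 30.9) = -75058 kJ/min
Converting: 75058 / 60 s = 1251 kW
Cooling duty = 1.251 MW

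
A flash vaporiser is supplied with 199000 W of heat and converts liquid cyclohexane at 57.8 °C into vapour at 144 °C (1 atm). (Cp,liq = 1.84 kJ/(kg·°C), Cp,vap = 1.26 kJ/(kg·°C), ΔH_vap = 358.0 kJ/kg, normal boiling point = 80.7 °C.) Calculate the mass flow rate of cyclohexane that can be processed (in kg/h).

Δh = 1.84×(80.7−57.8) + 358.0 + 1.26×(144−80.7) = 479.89 kJ/kg
Q = 199000 W = 199 kJ/s = 716400 kJ/h
ṁ = Q/Δh = 716400 / 479.89 = 1492.8 kg/h

ṁ = 1490 kg/h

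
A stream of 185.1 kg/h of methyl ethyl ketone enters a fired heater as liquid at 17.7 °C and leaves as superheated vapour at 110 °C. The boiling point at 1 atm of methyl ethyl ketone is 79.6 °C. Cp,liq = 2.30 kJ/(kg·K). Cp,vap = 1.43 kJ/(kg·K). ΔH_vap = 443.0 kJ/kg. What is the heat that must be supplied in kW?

liquid 17.7→79.6 °C: 142.37 kJ/kg
vaporisation at 79.6 °C: 443 kJ/kg
vapour 79.6→110 °C: 43.472 kJ/kg
Δh = 142.37 + 443 + 43.472 = 628.84 kJ/kg
Q = ṁ·Δh = 185.1 kg/h × 628.84 kJ/kg = 116400 kJ/h
|Q| = 32.333 kW

Q = 32.3 kW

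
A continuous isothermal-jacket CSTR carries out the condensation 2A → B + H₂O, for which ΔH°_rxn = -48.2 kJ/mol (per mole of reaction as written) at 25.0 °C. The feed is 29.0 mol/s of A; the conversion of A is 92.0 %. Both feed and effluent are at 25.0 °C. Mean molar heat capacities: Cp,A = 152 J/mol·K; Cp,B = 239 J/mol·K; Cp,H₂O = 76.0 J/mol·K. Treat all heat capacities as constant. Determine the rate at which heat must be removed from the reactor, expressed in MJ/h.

Extent of reaction ξ = 0.920 × 29.0 / 2 = 13.34 mol/s
Reaction term: ξ·ΔH°_rxn = 13.34 × -48.2 = -642.99 kJ/s
Q = ΔH = -642.99 kJ/s = -642.99 kW
Heat removed = 2314.8 MJ/h

Q_out = 2310 MJ/h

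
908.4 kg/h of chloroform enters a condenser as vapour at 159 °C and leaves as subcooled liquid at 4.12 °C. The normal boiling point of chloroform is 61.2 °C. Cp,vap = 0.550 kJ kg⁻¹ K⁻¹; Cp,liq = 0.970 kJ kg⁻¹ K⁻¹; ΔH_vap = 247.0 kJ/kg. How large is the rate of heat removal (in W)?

Q_c = 89900 W

vapour 159→61.2 °C: -53.79 kJ/kg
condensation at 61.2 °C: -247 kJ/kg
liquid 61.2→4.12 °C: -55.368 kJ/kg
Δh = -53.79 + -247 + -55.368 = -356.16 kJ/kg
Q = ṁ·Δh = 908.4 kg/h × -356.16 kJ/kg = -323530 kJ/h
|Q| = 89.87 kW = 89870 W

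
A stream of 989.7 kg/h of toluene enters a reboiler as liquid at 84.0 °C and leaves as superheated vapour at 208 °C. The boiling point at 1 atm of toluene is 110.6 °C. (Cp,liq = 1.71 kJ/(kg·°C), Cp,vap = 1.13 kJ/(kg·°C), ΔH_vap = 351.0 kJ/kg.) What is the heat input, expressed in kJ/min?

Q = 8360 kJ/min

liquid 84.0→110.6 °C: 45.486 kJ/kg
vaporisation at 110.6 °C: 351 kJ/kg
vapour 110.6→208 °C: 110.06 kJ/kg
Δh = 45.486 + 351 + 110.06 = 506.55 kJ/kg
Q = ṁ·Δh = 989.7 kg/h × 506.55 kJ/kg = 501330 kJ/h
|Q| = 139.26 kW = 8355.5 kJ/min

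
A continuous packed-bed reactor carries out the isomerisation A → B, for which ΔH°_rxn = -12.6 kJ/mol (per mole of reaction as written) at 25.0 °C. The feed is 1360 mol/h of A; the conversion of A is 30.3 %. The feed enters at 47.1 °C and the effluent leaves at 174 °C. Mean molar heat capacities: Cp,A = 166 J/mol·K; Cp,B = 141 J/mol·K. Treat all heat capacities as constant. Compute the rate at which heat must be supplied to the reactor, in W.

Extent of reaction ξ = 0.303 × 1360 = 412.08 mol/h
Reaction term: ξ·ΔH°_rxn = 412.08 × -12.6 = -5192.2 kJ/h
Sensible, feed 47.1→25 °C: -4989.3 kJ/h
Outlet flows (mol/h): A 947.92, B 412.08
Sensible, products 25→174 °C: 32103 kJ/h
Q = ΔH = 21922 kJ/h = 6.0894 kW
Heat supplied = 6089.4 W

Q_in = 6090 W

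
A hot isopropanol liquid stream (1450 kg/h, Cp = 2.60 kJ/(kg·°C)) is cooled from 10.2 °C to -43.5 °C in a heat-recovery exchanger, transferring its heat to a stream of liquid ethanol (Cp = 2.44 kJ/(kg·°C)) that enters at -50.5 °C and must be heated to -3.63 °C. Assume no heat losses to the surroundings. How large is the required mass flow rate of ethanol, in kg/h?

ṁ_c = 1770 kg/h

Heat released by hot stream: Q = 1450 × 2.60 × (10.2 − -43.5) = 202450 kJ/h
Energy balance on cold side (adiabatic exchanger): Q = ṁ_c·Cp_c·(T_c,out − T_c,in)
ṁ_c = 202450 / [2.44 × (-3.63 − -50.5)] = 1770.2 kg/h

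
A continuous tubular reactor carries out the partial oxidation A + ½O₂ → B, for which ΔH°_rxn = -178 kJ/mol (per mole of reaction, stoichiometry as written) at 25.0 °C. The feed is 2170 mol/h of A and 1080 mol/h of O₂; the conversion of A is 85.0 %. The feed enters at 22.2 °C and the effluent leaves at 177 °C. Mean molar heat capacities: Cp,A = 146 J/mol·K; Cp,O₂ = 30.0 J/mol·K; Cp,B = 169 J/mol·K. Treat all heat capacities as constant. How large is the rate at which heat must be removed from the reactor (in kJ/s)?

Q_out = 75.6 kJ/s

Extent of reaction ξ = 0.850 × 2170 = 1844.5 mol/h
Reaction term: ξ·ΔH°_rxn = 1844.5 × -178 = -328320 kJ/h
Sensible, feed 22.2→25 °C: 977.82 kJ/h
Outlet flows (mol/h): A 325.5, O₂ 157.75, B 1844.5
Sensible, products 25→177 °C: 55324 kJ/h
Q = ΔH = -272020 kJ/h = -75.561 kW
Heat removed = 75.561 kJ/s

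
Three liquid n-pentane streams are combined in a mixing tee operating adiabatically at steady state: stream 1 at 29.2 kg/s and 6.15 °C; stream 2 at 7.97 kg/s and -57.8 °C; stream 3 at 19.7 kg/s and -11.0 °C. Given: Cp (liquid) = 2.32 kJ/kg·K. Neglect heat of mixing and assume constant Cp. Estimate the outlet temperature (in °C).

Energy balance with Q = 0: Σ ṁᵢCp,ᵢ(T_out − Tᵢ) = 0
T_out = Σ ṁᵢCp,ᵢTᵢ / Σ ṁᵢCp,ᵢ
      = -1154.9 / 131.94 = -8.7531 °C

T_out = -8.75 °C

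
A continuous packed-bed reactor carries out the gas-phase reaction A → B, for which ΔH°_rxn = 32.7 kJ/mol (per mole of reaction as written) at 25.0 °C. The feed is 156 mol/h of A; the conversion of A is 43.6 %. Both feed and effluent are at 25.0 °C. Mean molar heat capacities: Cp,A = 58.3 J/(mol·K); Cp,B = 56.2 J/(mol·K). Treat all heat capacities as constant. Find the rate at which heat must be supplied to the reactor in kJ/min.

Q_in = 37.1 kJ/min

Extent of reaction ξ = 0.436 × 156 = 68.016 mol/h
Reaction term: ξ·ΔH°_rxn = 68.016 × 32.7 = 2224.1 kJ/h
Q = ΔH = 2224.1 kJ/h = 0.61781 kW
Heat supplied = 37.069 kJ/min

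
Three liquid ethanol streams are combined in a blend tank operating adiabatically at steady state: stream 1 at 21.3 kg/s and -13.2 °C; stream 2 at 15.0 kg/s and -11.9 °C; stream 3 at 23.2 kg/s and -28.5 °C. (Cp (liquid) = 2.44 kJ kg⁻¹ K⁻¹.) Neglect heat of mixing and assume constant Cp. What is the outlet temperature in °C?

Adiabatic, steady state ⇒ Σ ṁᵢCp,ᵢ(T_out − Tᵢ) = 0
Σ ṁᵢCp,ᵢTᵢ = 21.3×2.44×-13.2 + 15.0×2.44×-11.9 + 23.2×2.44×-28.5 = -2734.9
Σ ṁᵢCp,ᵢ = 21.3×2.44 + 15.0×2.44 + 23.2×2.44 = 145.18
T_out = -2734.9 / 145.18 = -18.838 °C

T_out = -18.8 °C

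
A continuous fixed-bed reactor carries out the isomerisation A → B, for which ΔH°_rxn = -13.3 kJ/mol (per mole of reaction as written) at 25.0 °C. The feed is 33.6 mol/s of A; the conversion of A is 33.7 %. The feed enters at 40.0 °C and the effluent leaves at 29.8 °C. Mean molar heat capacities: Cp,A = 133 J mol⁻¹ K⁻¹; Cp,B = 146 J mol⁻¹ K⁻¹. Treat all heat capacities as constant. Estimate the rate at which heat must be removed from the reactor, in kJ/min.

Extent of reaction ξ = 0.337 × 33.6 = 11.323 mol/s
Reaction term: ξ·ΔH°_rxn = 11.323 × -13.3 = -150.6 kJ/s
Sensible, feed 40.0→25 °C: -67.032 kJ/s
Outlet flows (mol/s): A 22.277, B 11.323
Sensible, products 25→29.8 °C: 22.157 kJ/s
Q = ΔH = -195.47 kJ/s = -195.47 kW
Heat removed = 11728 kJ/min

Q_out = 11700 kJ/min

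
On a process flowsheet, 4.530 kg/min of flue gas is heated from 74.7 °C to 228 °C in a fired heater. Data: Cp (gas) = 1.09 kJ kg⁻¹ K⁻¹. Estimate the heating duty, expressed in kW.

Q = 12.6 kW

Q = ṁ·Cp·ΔT = 4.530 × 1.09 × (228 − 74.7) = 756.95 kJ/min
Converting: 756.95 / 60 s = 12.616 kW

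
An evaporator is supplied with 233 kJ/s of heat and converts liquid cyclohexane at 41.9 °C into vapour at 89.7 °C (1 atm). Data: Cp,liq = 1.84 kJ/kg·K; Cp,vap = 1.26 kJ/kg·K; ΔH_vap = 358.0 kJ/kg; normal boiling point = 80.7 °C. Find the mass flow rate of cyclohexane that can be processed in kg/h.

ṁ = 1900 kg/h

Δh = 1.84×(80.7−41.9) + 358.0 + 1.26×(89.7−80.7) = 440.73 kJ/kg
Q = 233 kJ/s = 233 kJ/s = 838800 kJ/h
ṁ = Q/Δh = 838800 / 440.73 = 1903.2 kg/h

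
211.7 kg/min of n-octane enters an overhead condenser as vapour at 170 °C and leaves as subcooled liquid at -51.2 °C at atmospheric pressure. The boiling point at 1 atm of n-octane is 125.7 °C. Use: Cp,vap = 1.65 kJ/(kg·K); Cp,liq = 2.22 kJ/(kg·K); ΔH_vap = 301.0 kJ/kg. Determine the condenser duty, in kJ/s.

Q_c = 2710 kJ/s

vapour 170→125.7 °C: -73.095 kJ/kg
condensation at 125.7 °C: -301 kJ/kg
liquid 125.7→-51.2 °C: -392.72 kJ/kg
Δh = -73.095 + -301 + -392.72 = -766.81 kJ/kg
Q = ṁ·Δh = 211.7 kg/min × -766.81 kJ/kg = -162330 kJ/min
|Q| = 2705.6 kW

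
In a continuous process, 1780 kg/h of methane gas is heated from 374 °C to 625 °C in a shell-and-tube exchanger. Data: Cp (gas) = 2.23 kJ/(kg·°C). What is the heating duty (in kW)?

Q = ṁ·Cp·ΔT = 1780 × 2.23 × (625 − 374) = 996320 kJ/h
Converting: 996320 / 3600 s = 276.76 kW

Q = 277 kW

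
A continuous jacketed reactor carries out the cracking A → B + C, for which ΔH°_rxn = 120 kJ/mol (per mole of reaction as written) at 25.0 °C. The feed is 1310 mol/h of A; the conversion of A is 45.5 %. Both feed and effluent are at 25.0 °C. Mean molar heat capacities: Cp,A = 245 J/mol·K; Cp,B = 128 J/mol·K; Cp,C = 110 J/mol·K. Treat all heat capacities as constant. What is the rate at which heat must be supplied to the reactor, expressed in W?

Extent of reaction ξ = 0.455 × 1310 = 596.05 mol/h
Reaction term: ξ·ΔH°_rxn = 596.05 × 120 = 71526 kJ/h
Q = ΔH = 71526 kJ/h = 19.868 kW
Heat supplied = 19868 W

Q_in = 19900 W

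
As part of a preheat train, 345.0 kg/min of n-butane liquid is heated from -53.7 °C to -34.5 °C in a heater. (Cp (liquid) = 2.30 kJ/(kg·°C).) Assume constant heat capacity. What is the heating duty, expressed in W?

Q = ṁ·Cp·ΔT = 345.0 × 2.30 × (-34.5 − -53.7) = 15235 kJ/min
Converting: 15235 / 60 s = 253.92 kW
Heating duty = 253920 W

Q = 254000 W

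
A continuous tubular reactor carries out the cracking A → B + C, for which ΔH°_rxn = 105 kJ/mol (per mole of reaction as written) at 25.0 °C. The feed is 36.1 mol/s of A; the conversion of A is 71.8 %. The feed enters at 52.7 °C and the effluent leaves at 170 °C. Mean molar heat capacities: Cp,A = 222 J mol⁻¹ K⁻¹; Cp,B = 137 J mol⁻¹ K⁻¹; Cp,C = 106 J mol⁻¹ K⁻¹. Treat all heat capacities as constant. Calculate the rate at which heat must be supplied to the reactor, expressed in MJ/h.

Q_in = 13500 MJ/h

Extent of reaction ξ = 0.718 × 36.1 = 25.92 mol/s
Reaction term: ξ·ΔH°_rxn = 25.92 × 105 = 2721.6 kJ/s
Sensible, feed 52.7→25 °C: -221.99 kJ/s
Outlet flows (mol/s): A 10.18, B 25.92, C 25.92
Sensible, products 25→170 °C: 1241 kJ/s
Q = ΔH = 3740.6 kJ/s = 3740.6 kW
Heat supplied = 13466 MJ/h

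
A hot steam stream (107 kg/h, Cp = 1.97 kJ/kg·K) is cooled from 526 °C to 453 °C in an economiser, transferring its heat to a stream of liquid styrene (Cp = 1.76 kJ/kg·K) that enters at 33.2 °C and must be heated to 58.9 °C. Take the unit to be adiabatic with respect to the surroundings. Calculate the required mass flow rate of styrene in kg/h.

ṁ_c = 340 kg/h

Heat released by hot stream: Q = 107 × 1.97 × (526 − 453) = 15388 kJ/h
Energy balance on cold side (adiabatic exchanger): Q = ṁ_c·Cp_c·(T_c,out − T_c,in)
ṁ_c = 15388 / [1.76 × (58.9 − 33.2)] = 340.19 kg/h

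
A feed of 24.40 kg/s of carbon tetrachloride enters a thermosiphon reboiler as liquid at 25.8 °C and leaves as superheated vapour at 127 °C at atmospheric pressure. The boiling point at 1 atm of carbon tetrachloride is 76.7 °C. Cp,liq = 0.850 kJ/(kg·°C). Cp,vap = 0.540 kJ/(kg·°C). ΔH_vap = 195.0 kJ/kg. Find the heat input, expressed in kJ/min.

liquid 25.8→76.7 °C: 43.265 kJ/kg
vaporisation at 76.7 °C: 195 kJ/kg
vapour 76.7→127 °C: 27.162 kJ/kg
Δh = 43.265 + 195 + 27.162 = 265.43 kJ/kg
Q = ṁ·Δh = 24.40 kg/s × 265.43 kJ/kg = 6476.4 kJ/s
|Q| = 6476.4 kW = 388590 kJ/min

Q = 389000 kJ/min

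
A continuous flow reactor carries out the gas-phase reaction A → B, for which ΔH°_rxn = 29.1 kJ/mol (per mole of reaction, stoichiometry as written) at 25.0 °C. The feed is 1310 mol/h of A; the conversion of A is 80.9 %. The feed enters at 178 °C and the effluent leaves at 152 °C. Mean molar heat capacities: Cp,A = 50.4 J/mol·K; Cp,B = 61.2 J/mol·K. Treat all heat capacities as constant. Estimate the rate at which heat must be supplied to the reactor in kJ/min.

Extent of reaction ξ = 0.809 × 1310 = 1059.8 mol/h
Reaction term: ξ·ΔH°_rxn = 1059.8 × 29.1 = 30840 kJ/h
Sensible, feed 178→25 °C: -10102 kJ/h
Outlet flows (mol/h): A 250.21, B 1059.8
Sensible, products 25→152 °C: 9838.7 kJ/h
Q = ΔH = 30577 kJ/h = 8.4936 kW
Heat supplied = 509.61 kJ/min

Q_in = 510 kJ/min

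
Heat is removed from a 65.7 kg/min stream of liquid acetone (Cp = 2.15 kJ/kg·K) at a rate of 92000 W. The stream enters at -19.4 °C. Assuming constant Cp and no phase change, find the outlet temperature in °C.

Q = 92000 W = 5520 kJ/min
ΔT = Q/(ṁ·Cp) = 5520/(65.7×2.15) = 39.078 K
T_out = -19.4 − 39.078 = -58.478 °C

T_out = -58.5 °C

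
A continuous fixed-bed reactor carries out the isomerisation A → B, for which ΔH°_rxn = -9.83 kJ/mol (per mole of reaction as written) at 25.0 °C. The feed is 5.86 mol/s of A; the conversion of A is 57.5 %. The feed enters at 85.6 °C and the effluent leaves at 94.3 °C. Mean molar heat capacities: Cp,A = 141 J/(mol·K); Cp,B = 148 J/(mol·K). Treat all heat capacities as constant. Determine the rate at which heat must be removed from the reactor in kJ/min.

Extent of reaction ξ = 0.575 × 5.86 = 3.3695 mol/s
Reaction term: ξ·ΔH°_rxn = 3.3695 × -9.83 = -33.122 kJ/s
Sensible, feed 85.6→25 °C: -50.071 kJ/s
Outlet flows (mol/s): A 2.4905, B 3.3695
Sensible, products 25→94.3 °C: 58.894 kJ/s
Q = ΔH = -24.299 kJ/s = -24.299 kW
Heat removed = 1458 kJ/min

Q_out = 1460 kJ/min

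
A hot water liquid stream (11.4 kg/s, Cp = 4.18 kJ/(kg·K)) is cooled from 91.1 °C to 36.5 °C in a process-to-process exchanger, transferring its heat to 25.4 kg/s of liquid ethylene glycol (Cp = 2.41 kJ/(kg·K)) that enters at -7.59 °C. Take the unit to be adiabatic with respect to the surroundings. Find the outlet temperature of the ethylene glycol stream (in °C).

T_c,out = 34.9 °C

Heat released by hot stream: Q = 11.4 × 4.18 × (91.1 − 36.5) = 2601.8 kJ/s
Energy balance on cold side (adiabatic exchanger): Q = ṁ_c·Cp_c·(T_c,out − T_c,in)
T_c,out = -7.59 + 2601.8/(25.4 × 2.41) = 34.913 °C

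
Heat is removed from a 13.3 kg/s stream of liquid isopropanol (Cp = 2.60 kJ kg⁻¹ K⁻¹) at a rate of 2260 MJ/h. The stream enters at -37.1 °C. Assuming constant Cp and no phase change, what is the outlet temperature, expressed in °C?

Q = 2260 MJ/h = 627.78 kJ/s
ΔT = Q/(ṁ·Cp) = 627.78/(13.3×2.60) = 18.154 K
T_out = -37.1 − 18.154 = -55.254 °C

T_out = -55.3 °C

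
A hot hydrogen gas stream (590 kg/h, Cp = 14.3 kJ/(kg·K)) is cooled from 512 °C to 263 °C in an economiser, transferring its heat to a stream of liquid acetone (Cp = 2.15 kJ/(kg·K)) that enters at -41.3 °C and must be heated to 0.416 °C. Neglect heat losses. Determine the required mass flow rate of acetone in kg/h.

ṁ_c = 23400 kg/h

Heat released by hot stream: Q = 590 × 14.3 × (512 − 263) = 2.1008e+06 kJ/h
Energy balance on cold side (adiabatic exchanger): Q = ṁ_c·Cp_c·(T_c,out − T_c,in)
ṁ_c = 2.1008e+06 / [2.15 × (0.416 − -41.3)] = 23423 kg/h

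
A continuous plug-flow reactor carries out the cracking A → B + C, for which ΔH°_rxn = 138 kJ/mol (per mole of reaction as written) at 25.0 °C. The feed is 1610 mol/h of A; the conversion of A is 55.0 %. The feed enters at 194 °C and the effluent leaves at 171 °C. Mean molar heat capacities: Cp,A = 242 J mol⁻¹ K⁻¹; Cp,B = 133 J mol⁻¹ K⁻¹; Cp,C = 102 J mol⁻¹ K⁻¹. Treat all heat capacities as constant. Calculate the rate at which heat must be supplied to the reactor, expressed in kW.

Extent of reaction ξ = 0.550 × 1610 = 885.5 mol/h
Reaction term: ξ·ΔH°_rxn = 885.5 × 138 = 122200 kJ/h
Sensible, feed 194→25 °C: -65846 kJ/h
Outlet flows (mol/h): A 724.5, B 885.5, C 885.5
Sensible, products 25→171 °C: 55980 kJ/h
Q = ΔH = 112330 kJ/h = 31.204 kW
Heat supplied = 31.204 kW

Q_in = 31.2 kW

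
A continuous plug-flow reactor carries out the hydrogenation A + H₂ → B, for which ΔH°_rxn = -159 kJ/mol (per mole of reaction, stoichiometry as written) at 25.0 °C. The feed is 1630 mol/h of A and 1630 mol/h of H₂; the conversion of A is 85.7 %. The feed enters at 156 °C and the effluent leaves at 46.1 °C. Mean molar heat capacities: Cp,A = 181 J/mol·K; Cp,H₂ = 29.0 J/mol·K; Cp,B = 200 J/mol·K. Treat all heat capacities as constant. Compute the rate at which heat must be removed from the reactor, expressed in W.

Q_out = 72200 W

Extent of reaction ξ = 0.857 × 1630 = 1396.9 mol/h
Reaction term: ξ·ΔH°_rxn = 1396.9 × -159 = -222110 kJ/h
Sensible, feed 156→25 °C: -44841 kJ/h
Outlet flows (mol/h): A 233.09, H₂ 233.09, B 1396.9
Sensible, products 25→46.1 °C: 6927.8 kJ/h
Q = ΔH = -260020 kJ/h = -72.228 kW
Heat removed = 72228 W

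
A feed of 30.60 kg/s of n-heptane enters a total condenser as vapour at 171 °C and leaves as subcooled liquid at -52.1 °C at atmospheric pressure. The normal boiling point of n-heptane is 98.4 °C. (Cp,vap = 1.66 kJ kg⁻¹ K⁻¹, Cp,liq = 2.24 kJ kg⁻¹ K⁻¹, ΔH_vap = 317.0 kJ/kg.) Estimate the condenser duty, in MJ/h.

vapour 171→98.4 °C: -120.52 kJ/kg
condensation at 98.4 °C: -317 kJ/kg
liquid 98.4→-52.1 °C: -337.12 kJ/kg
Δh = -120.52 + -317 + -337.12 = -774.64 kJ/kg
Q = ṁ·Δh = 30.60 kg/s × -774.64 kJ/kg = -23704 kJ/s
|Q| = 23704 kW = 85334 MJ/h

Q_c = 85300 MJ/h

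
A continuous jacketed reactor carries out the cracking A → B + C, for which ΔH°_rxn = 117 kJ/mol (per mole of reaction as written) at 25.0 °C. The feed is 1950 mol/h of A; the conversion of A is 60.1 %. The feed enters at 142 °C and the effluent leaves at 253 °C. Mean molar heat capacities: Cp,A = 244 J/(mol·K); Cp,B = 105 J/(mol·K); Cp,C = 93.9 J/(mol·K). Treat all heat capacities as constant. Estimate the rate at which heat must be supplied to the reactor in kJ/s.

Q_in = 49.4 kJ/s

Extent of reaction ξ = 0.601 × 1950 = 1172 mol/h
Reaction term: ξ·ΔH°_rxn = 1172 × 117 = 137120 kJ/h
Sensible, feed 142→25 °C: -55669 kJ/h
Outlet flows (mol/h): A 778.05, B 1172, C 1172
Sensible, products 25→253 °C: 96431 kJ/h
Q = ΔH = 177880 kJ/h = 49.411 kW
Heat supplied = 49.411 kJ/s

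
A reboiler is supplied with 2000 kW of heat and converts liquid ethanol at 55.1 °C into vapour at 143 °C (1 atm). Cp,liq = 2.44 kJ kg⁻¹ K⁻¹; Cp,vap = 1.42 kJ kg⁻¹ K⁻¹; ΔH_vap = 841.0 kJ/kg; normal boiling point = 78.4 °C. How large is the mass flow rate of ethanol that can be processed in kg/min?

ṁ = 121 kg/min

Δh = 2.44×(78.4−55.1) + 841.0 + 1.42×(143−78.4) = 989.58 kJ/kg
Q = 2000 kW = 2000 kJ/s = 120000 kJ/min
ṁ = Q/Δh = 120000 / 989.58 = 121.26 kg/min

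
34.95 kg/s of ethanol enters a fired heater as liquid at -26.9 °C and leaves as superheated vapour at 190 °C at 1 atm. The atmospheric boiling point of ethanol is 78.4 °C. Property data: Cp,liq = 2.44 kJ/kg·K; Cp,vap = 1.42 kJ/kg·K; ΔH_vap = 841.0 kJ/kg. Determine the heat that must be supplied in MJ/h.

liquid -26.9→78.4 °C: 256.93 kJ/kg
vaporisation at 78.4 °C: 841 kJ/kg
vapour 78.4→190 °C: 158.47 kJ/kg
Δh = 256.93 + 841 + 158.47 = 1256.4 kJ/kg
Q = ṁ·Δh = 34.95 kg/s × 1256.4 kJ/kg = 43911 kJ/s
|Q| = 43911 kW = 158080 MJ/h

Q = 158000 MJ/h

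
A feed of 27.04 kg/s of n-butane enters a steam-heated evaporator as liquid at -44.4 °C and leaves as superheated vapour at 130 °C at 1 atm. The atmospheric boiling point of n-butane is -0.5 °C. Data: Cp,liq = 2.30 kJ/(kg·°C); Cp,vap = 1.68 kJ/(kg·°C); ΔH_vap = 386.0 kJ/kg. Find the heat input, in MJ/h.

liquid -44.4→-0.5 °C: 100.97 kJ/kg
vaporisation at -0.5 °C: 386 kJ/kg
vapour -0.5→130 °C: 219.24 kJ/kg
Δh = 100.97 + 386 + 219.24 = 706.21 kJ/kg
Q = ṁ·Δh = 27.04 kg/s × 706.21 kJ/kg = 19096 kJ/s
|Q| = 19096 kW = 68745 MJ/h

Q = 68700 MJ/h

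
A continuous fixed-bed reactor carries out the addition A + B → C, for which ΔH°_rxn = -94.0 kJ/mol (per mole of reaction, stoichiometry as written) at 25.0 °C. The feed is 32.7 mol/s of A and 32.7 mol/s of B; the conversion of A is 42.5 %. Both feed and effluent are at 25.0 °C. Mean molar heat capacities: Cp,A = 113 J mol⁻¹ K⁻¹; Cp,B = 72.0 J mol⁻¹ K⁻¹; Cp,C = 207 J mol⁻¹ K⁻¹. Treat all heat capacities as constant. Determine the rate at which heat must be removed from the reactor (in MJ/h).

Q_out = 4700 MJ/h

Extent of reaction ξ = 0.425 × 32.7 = 13.898 mol/s
Reaction term: ξ·ΔH°_rxn = 13.898 × -94.0 = -1306.4 kJ/s
Q = ΔH = -1306.4 kJ/s = -1306.4 kW
Heat removed = 4702.9 MJ/h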